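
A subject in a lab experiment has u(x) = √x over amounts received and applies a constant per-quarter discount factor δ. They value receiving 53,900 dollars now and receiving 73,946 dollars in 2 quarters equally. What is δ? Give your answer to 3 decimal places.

Equating discounted utilities: u(53900) = δ^2·u(73946) ⇒ δ^2 = u(53900)/u(73946).
With u(x) = √x: δ^2 = √53900/√73946 = √(53900/73946) = 0.85376.
Taking the square root: δ = 0.85376^(1/2) ≈ 0.924.

δ ≈ 0.924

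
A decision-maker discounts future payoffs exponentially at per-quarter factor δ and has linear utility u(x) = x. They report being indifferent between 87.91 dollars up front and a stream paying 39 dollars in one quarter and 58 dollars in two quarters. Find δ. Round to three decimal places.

Equating present values: 87.91 = 39δ + 58δ².
Rearranged: 58δ² + 39δ − 87.91 = 0.
δ = (−39 + √(39² + 4·58·87.91)) / (2·58) = (−39 + √21916.12) / 116 ≈ 0.940.

δ ≈ 0.940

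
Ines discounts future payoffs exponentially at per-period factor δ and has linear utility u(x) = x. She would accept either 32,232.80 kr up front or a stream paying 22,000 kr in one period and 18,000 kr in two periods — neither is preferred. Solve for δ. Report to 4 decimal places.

δ ≈ 0.8600

The stream is worth 22000δ + 18000δ² today, so 22000δ + 18000δ² = 32232.80.
Rearranged: 18000δ² + 22000δ − 32232.80 = 0.
The positive root is δ = [−22000 + √(22000² + 4·18000·32232.80)] / (2·18000) = (−22000 + 52960.000)/36000 ≈ 0.8600.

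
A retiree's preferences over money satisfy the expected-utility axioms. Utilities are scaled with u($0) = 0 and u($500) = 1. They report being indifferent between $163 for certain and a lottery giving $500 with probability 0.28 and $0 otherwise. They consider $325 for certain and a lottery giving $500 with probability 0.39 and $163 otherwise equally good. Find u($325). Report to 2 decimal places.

The first gamble pins u($163): it must equal 0.28·1 + 0.72·0 = 0.28.
Chaining: u($325) = 0.39·1.00 + 0.61·0.28 = 0.5608.

0.56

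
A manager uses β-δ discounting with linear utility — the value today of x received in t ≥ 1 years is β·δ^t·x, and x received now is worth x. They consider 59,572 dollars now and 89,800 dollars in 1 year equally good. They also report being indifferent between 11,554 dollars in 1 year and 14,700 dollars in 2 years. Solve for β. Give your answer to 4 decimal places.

β ≈ 0.8440

The second indifference involves only future payoffs, so β cancels: β·δ^1·11554 = β·δ^2·14700, giving δ = 11554/14700 = 0.78599.
The first indifference: 59572 = β·δ·89800, so β = 59572/(δ·89800) = 59572/(0.78599·89800) ≈ 0.8440.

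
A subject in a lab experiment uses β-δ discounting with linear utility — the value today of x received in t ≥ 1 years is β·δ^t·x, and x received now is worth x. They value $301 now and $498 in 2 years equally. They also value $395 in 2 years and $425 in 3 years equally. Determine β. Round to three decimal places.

Both payoffs in the second observation are in the future, so β drops out: δ^2·395 = δ^3·425 ⇒ δ = 395/425 = 0.92941.
The first indifference: 301 = β·δ^2·498, so β = 301/(δ^2·498) = 301/(0.86381·498) ≈ 0.700.

β ≈ 0.700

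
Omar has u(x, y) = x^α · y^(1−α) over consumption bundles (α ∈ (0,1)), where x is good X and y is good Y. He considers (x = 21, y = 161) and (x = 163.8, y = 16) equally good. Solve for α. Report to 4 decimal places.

Set the two utilities equal: 21^α·161^(1−α) = 163.8^α·16^(1−α).
Taking logs: α·ln 21 + (1−α)·ln 161 = α·ln 163.8 + (1−α)·ln 16, i.e. α·-2.0541237 = (1−α)·-2.3088156.
So α/(1−α) = (-2.3088156)/(-2.0541237) = 1.1239905, and α = 1.1239905/2.1239905 ≈ 0.5292.

α ≈ 0.5292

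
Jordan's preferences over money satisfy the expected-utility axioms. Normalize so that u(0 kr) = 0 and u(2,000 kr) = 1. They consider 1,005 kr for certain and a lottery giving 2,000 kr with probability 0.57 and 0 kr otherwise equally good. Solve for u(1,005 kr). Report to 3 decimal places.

By the standard-gamble method, u(1,005 kr) is just the indifference probability on the best outcome: 0.57.

0.570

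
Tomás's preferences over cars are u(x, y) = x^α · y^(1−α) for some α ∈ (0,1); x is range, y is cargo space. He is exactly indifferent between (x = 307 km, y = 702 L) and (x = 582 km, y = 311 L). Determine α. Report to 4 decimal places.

Indifference: 307^α · 702^(1−α) = 582^α · 311^(1−α).
(307/582)^α = (311/702)^(1−α); take logs: α·ln(307/582) = (1−α)·ln(311/702), i.e. α·-0.6396227 = (1−α)·-0.8141405.
With A = -0.6396227 and B = -0.8141405: α·A = (1−α)·B, so α = B/(A+B) = -0.8141405/-1.4537632 ≈ 0.5600.

α ≈ 0.5600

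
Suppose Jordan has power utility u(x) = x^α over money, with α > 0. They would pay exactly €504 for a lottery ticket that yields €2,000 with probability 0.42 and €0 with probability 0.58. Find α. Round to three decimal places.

α ≈ 0.629

EU(lottery) = 0.42·2000^α + 0.58·0 = 0.42·2000^α.
Setting u(504) equal to that: 504^α = 0.42·2000^α ⇒ (504/2000)^α = 0.42.
Taking logs: α·ln(504/2000) = ln(0.42), so α = -0.867501 / -1.378326 ≈ 0.629.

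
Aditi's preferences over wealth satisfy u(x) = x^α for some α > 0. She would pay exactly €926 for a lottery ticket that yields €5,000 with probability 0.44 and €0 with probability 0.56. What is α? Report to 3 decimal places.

Since u(0) = 0, the lottery's EU is 0.44·5000^α.
Setting u(926) equal to that: 926^α = 0.44·5000^α ⇒ (926/5000)^α = 0.44.
Taking logs: α·ln(926/5000) = ln(0.44), so α = -0.820981 / -1.686319 ≈ 0.487.

α ≈ 0.487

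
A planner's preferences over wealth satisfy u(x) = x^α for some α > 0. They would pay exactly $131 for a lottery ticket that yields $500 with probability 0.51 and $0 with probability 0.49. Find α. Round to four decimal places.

α ≈ 0.5027

Since u(0) = 0, the lottery's EU is 0.51·500^α.
Equating: 131^α = 0.51·500^α, i.e. 0.2620^α = 0.51.
Taking logs: α·ln(131/500) = ln(0.51), so α = -0.6733446 / -1.3394108 ≈ 0.5027.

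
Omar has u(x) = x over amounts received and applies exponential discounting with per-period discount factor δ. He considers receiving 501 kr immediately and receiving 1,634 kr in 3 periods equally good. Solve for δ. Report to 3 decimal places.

Indifference means u(501) = δ^3 · u(1634), so δ^3 = u(501)/u(1634).
With u(x) = x: δ^3 = 501/1634 = 0.30661.
Taking the cube root: δ = 0.30661^(1/3) ≈ 0.674.

δ ≈ 0.674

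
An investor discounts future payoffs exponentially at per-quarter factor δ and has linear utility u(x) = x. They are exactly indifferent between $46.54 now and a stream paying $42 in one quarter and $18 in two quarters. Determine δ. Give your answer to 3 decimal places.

δ ≈ 0.820

Equating present values: 46.54 = 42δ + 18δ².
That is, 18δ² + 42δ − 46.54 = 0, a quadratic in δ.
By the quadratic formula (taking the positive root), δ = (−42 + √5114.88) / 36 ≈ 0.820.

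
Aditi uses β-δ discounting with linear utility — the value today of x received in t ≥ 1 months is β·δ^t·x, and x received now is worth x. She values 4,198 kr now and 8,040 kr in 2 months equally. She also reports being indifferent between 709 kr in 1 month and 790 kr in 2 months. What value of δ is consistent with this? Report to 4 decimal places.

Both payoffs in the second observation are in the future, so β drops out: δ^1·709 = δ^2·790 ⇒ δ = 709/790 = 0.89747.

δ ≈ 0.8975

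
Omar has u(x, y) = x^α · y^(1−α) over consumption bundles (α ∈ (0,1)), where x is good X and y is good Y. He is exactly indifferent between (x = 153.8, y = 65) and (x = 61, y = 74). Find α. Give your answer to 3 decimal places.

Indifference: 153.8^α · 65^(1−α) = 61^α · 74^(1−α).
Taking logs: α·ln 153.8 + (1−α)·ln 65 = α·ln 61 + (1−α)·ln 74, i.e. α·0.924779 = (1−α)·0.129678.
Thus α·(1.054457) = 0.129678, so α = 0.129678/1.054457 ≈ 0.123.

α ≈ 0.123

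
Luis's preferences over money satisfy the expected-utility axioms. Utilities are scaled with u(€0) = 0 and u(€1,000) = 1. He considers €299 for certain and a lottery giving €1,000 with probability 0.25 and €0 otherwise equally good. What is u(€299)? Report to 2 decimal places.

0.25

u(€299) equals the lottery's expected utility: 0.25·1 + 0.75·0 = 0.25.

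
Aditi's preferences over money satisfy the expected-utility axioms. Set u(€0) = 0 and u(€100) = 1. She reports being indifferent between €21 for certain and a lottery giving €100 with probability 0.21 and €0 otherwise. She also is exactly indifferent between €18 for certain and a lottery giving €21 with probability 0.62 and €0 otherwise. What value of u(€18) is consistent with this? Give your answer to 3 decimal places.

The first gamble pins u(€21): it must equal 0.21·1 + 0.79·0 = 0.21.
Chaining: u(€18) = 0.62·0.21 + 0.38·0.00 = 0.1302.

0.130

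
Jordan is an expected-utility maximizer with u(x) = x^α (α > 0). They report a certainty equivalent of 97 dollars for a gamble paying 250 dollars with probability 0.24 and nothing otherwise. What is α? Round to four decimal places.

α ≈ 1.5074

EU(lottery) = 0.24·250^α + 0.76·0 = 0.24·250^α.
Equating: 97^α = 0.24·250^α, i.e. 0.3880^α = 0.24.
α = ln(0.24) / ln(97/250) = -1.4271164/-0.9467499 ≈ 1.5074.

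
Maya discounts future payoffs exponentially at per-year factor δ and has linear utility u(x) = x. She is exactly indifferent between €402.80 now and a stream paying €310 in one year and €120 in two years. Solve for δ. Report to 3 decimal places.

δ ≈ 0.950

Present value of the stream is 310·δ + 120·δ². Indifference gives 310δ + 120δ² = 402.80.
That is, 120δ² + 310δ − 402.80 = 0, a quadratic in δ.
By the quadratic formula (taking the positive root), δ = (−310 + √289444.00) / 240 ≈ 0.950.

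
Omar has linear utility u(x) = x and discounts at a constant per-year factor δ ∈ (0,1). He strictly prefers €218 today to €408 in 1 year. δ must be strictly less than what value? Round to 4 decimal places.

Comparing present values: 218 > δ·408.
Dividing through by 408 gives δ < 0.53431.

δ < 0.5343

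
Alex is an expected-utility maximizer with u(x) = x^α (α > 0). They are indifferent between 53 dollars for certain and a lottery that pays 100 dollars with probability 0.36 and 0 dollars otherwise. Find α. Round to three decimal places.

α ≈ 1.609

Since u(0) = 0, the lottery's EU is 0.36·100^α.
Indifference: 53^α = 0.36·100^α, so (53/100)^α = 0.36.
Taking logs: α·ln(53/100) = ln(0.36), so α = -1.021651 / -0.634878 ≈ 1.609.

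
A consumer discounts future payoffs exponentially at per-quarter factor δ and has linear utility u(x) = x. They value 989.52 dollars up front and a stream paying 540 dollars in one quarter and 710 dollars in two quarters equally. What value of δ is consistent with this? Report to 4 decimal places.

Equating present values: 989.52 = 540δ + 710δ².
Rearranged: 710δ² + 540δ − 989.52 = 0.
The positive root is δ = [−540 + √(540² + 4·710·989.52)] / (2·710) = (−540 + 1761.203)/1420 ≈ 0.8600.

δ ≈ 0.8600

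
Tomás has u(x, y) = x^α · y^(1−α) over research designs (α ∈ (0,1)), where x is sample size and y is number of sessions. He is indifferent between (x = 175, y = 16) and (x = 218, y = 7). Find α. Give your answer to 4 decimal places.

α ≈ 0.7900

Indifference: 175^α · 16^(1−α) = 218^α · 7^(1−α).
(175/218)^α = (7/16)^(1−α); take logs: α·ln(175/218) = (1−α)·ln(7/16), i.e. α·-0.2197091 = (1−α)·-0.8266786.
Thus α·(-1.0463877) = -0.8266786, so α = -0.8266786/-1.0463877 ≈ 0.7900.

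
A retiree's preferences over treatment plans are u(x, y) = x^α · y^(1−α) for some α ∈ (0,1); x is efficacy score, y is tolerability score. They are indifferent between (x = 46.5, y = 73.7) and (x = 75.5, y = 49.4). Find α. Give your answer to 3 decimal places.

α ≈ 0.452

Set the two utilities equal: 46.5^α·73.7^(1−α) = 75.5^α·49.4^(1−α).
(46.5/75.5)^α = (49.4/73.7)^(1−α); take logs: α·ln(46.5/75.5) = (1−α)·ln(49.4/73.7), i.e. α·-0.484680 = (1−α)·-0.400052.
With A = -0.484680 and B = -0.400052: α·A = (1−α)·B, so α = B/(A+B) = -0.400052/-0.884732 ≈ 0.452.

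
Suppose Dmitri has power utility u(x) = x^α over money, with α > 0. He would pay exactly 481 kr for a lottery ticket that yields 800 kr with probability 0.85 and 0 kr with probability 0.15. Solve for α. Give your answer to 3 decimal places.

α ≈ 0.319

EU(lottery) = 0.85·800^α + 0.15·0 = 0.85·800^α.
Indifference: 481^α = 0.85·800^α, so (481/800)^α = 0.85.
α = ln(0.85) / ln(481/800) = -0.162519/-0.508744 ≈ 0.319.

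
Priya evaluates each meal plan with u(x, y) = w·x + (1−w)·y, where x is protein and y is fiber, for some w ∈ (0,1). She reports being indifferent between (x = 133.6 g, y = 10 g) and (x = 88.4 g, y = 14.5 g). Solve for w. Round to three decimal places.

Equating utilities: w·133.6 + (1−w)·10 = w·88.4 + (1−w)·14.5.
w·(133.6−88.4) = (1−w)·(14.5−10), i.e. w·45.2 = (1−w)·4.5.
So w/(1−w) = 4.5/45.2 = 0.0996, giving w = 4.5/(45.2+4.5) = 0.091.

w = 0.091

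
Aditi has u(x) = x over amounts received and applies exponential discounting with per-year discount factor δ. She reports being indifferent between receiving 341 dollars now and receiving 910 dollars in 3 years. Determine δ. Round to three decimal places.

Indifference means u(341) = δ^3 · u(910), so δ^3 = u(341)/u(910).
With u(x) = x: δ^3 = 341/910 = 0.37473.
Hence δ = (0.37473)^(1/3) = 0.72095.

δ ≈ 0.721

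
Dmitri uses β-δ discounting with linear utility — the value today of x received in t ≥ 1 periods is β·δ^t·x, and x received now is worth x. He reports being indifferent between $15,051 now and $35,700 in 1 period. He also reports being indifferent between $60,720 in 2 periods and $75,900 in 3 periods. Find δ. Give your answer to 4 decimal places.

δ ≈ 0.8000

Both payoffs in the second observation are in the future, so β drops out: δ^2·60720 = δ^3·75900 ⇒ δ = 60720/75900 = 0.80000.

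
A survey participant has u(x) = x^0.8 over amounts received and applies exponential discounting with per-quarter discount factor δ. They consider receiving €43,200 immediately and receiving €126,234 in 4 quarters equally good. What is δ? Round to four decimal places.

δ ≈ 0.8070

The payoff in 4 quarters is discounted by δ^4, so u(43200) = δ^4·u(126234) and δ^4 = u(43200)/u(126234).
Since u(x) = x^0.8, δ^4 = (43200/126234)^0.8 = 0.34222^0.8 = 0.42408.
So δ = 0.42408^(1/4) ≈ 0.8070.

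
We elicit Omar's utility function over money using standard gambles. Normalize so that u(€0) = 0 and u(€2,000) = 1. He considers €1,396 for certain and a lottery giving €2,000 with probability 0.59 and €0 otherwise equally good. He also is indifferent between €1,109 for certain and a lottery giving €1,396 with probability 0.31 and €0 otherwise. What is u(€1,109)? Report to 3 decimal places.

0.183

From the first indifference, u(€1,396) = 0.59·u(€2,000) + 0.41·u(€0) = 0.59·1 + 0.41·0 = 0.59.
Then u(€1,109) = 0.31·u(€1,396) + 0.69·u(€0) = 0.31·0.59 + 0.69·0.00 = 0.1829.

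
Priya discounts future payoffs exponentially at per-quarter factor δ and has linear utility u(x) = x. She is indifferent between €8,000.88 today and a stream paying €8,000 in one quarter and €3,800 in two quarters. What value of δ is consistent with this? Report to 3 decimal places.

Equating present values: 8000.88 = 8000δ + 3800δ².
That is, 3800δ² + 8000δ − 8000.88 = 0, a quadratic in δ.
The positive root is δ = [−8000 + √(8000² + 4·3800·8000.88)] / (2·3800) = (−8000 + 13624.000)/7600 ≈ 0.740.

δ ≈ 0.740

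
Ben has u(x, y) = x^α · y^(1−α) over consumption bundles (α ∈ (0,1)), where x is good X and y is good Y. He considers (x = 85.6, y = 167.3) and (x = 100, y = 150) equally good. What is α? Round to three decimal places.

α ≈ 0.412

Indifference: 85.6^α · 167.3^(1−α) = 100^α · 150^(1−α).
(85.6/100)^α = (150/167.3)^(1−α); take logs: α·ln(85.6/100) = (1−α)·ln(150/167.3), i.e. α·-0.155485 = (1−α)·-0.109153.
So α/(1−α) = (-0.109153)/(-0.155485) = 0.702016, and α = 0.702016/1.702016 ≈ 0.412.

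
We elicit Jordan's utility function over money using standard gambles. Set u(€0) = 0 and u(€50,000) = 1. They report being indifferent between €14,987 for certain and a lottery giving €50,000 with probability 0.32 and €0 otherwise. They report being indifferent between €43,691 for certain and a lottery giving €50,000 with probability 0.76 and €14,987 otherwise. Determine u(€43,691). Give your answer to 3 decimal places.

First, u(€14,987) = 0.32·u(€50,000) + 0.68·u(€0) = 0.32.
Then u(€43,691) = 0.76·u(€50,000) + 0.24·u(€14,987) = 0.76·1.00 + 0.24·0.32 = 0.8368.

0.837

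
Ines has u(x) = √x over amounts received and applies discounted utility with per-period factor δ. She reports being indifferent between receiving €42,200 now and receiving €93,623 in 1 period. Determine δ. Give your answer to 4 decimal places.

Indifference means u(42200) = δ · u(93623), so δ = u(42200)/u(93623).
With u(x) = √x: δ = √42200/√93623 = √(42200/93623) = 0.67137.

δ ≈ 0.6714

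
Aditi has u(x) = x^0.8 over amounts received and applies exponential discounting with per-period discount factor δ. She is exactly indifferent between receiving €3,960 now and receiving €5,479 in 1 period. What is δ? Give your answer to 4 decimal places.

δ ≈ 0.7712

The payoff in 1 period is discounted by δ, so u(3960) = δ·u(5479) and δ = u(3960)/u(5479).
Since u(x) = x^0.8, δ = (3960/5479)^0.8 = 0.72276^0.8 = 0.77125.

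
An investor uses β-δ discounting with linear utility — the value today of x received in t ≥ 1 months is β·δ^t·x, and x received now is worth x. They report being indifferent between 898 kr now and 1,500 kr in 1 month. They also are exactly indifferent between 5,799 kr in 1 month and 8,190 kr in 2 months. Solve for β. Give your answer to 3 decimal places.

Both payoffs in the second observation are in the future, so β drops out: δ^1·5799 = δ^2·8190 ⇒ δ = 5799/8190 = 0.70806.
Substituting δ into 898 = β·δ·1500: β = 898/(1062.088) ≈ 0.846.

β ≈ 0.846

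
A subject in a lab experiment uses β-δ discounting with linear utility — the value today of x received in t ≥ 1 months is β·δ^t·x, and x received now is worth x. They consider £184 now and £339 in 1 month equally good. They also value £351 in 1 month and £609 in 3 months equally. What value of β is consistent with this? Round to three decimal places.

From the later pair, β·δ^1·351 = β·δ^3·609; dividing through, δ^2 = 351/609 = 0.57635, so δ = 0.75918.
Now use the now-vs-future pair: 184 = β·δ·339 gives β = 184/(0.75918·339) ≈ 0.715.

β ≈ 0.715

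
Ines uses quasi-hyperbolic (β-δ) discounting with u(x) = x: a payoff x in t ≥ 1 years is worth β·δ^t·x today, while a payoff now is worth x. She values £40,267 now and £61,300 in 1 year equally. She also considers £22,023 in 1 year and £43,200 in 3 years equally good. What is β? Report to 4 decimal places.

Both payoffs in the second observation are in the future, so β drops out: δ^1·22023 = δ^3·43200 ⇒ δ^2 = 22023/43200 = 0.50979, so δ = 0.71400.
Now use the now-vs-future pair: 40267 = β·δ·61300 gives β = 40267/(0.71400·61300) ≈ 0.9200.

β ≈ 0.9200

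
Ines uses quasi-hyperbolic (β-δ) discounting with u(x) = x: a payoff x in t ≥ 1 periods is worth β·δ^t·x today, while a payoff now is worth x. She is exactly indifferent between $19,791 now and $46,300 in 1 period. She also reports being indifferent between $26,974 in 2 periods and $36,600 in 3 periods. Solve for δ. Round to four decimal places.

δ ≈ 0.7370

The second indifference involves only future payoffs, so β cancels: β·δ^2·26974 = β·δ^3·36600, giving δ = 26974/36600 = 0.73699.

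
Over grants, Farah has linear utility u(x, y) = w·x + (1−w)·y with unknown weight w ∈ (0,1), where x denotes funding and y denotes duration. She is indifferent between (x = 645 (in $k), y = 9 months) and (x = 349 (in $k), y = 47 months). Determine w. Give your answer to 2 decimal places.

u(645,9) = u(349,47) means w·645 + (1−w)·9 = w·349 + (1−w)·47.
Rearranging, 296·w − 38·(1−w) = 0.
Hence w = 38/(296+38) = 38/334 = 0.11.

w = 0.11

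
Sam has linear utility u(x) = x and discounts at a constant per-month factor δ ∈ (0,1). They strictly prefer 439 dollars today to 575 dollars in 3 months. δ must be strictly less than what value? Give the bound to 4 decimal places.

δ < 0.9140

Comparing present values: 439 > δ^3·575.
So δ^3 < 439/575 = 0.76348; taking the cube root of both positive sides preserves the inequality.
δ < (439/575)^(1/3) ≈ 0.9140.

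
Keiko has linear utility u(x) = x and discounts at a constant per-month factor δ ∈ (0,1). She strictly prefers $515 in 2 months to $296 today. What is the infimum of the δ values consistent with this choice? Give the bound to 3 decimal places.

δ > 0.758

Comparing present values: 296 < δ^2·515.
So δ^2 > 296/515 = 0.57476; taking the square root of both positive sides preserves the inequality.
δ > (296/515)^(1/2) ≈ 0.758.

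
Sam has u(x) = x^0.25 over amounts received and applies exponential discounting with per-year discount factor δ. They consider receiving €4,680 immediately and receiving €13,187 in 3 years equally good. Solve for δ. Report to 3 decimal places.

Indifference means u(4680) = δ^3 · u(13187), so δ^3 = u(4680)/u(13187).
Since u(x) = x^0.25, δ^3 = (4680/13187)^0.25 = 0.35489^0.25 = 0.77184.
So δ = 0.77184^(1/3) ≈ 0.917.

δ ≈ 0.917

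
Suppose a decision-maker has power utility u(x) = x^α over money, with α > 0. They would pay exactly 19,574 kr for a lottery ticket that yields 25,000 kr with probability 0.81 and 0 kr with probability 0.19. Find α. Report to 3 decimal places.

α ≈ 0.861

EU(lottery) = 0.81·25000^α + 0.19·0 = 0.81·25000^α.
Indifference: 19574^α = 0.81·25000^α, so (19574/25000)^α = 0.81.
Taking logs: α·ln(19574/25000) = ln(0.81), so α = -0.210721 / -0.244674 ≈ 0.861.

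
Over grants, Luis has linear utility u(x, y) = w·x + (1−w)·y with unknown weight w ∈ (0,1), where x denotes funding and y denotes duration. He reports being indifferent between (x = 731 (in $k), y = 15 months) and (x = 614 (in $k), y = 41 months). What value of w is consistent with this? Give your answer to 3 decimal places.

Indifference: w·731 + (1−w)·15 = w·614 + (1−w)·41.
Collecting terms: w·117 = (1−w)·26.
Hence w = 26/(117+26) = 26/143 = 0.182.

w = 0.182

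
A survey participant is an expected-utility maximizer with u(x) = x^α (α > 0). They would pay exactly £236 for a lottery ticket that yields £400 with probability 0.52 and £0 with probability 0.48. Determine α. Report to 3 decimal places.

EU(lottery) = 0.52·400^α + 0.48·0 = 0.52·400^α.
Indifference: 236^α = 0.52·400^α, so (236/400)^α = 0.52.
α = ln(0.52) / ln(236/400) = -0.653926/-0.527633 ≈ 1.239.

α ≈ 1.239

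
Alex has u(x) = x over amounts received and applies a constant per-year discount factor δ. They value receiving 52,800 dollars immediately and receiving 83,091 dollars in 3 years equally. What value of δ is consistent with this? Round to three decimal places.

The payoff in 3 years is discounted by δ^3, so u(52800) = δ^3·u(83091) and δ^3 = u(52800)/u(83091).
With u(x) = x: δ^3 = 52800/83091 = 0.63545.
Taking the cube root: δ = 0.63545^(1/3) ≈ 0.860.

δ ≈ 0.860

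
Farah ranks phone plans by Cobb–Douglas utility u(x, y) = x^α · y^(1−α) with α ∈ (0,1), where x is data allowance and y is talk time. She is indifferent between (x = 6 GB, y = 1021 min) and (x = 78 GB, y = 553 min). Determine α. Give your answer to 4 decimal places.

The Cobb–Douglas utilities coincide, so 6^α·1021^(1−α) = 78^α·553^(1−α).
Rearrange to (6/78)^α = (553/1021)^(1−α) and take logs: α·-2.5649494 = (1−α)·-0.6131798.
So α/(1−α) = (-0.6131798)/(-2.5649494) = 0.2390612, and α = 0.2390612/1.2390612 ≈ 0.1929.

α ≈ 0.1929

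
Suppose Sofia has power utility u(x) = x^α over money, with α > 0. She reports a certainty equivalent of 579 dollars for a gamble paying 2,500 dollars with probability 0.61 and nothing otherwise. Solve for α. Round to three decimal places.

EU(lottery) = 0.61·2500^α + 0.39·0 = 0.61·2500^α.
Setting u(579) equal to that: 579^α = 0.61·2500^α ⇒ (579/2500)^α = 0.61.
Taking logs: α·ln(579/2500) = ln(0.61), so α = -0.494296 / -1.462744 ≈ 0.338.

α ≈ 0.338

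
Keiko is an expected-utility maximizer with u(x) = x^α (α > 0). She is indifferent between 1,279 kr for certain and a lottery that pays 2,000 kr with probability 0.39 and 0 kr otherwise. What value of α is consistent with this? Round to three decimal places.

α ≈ 2.106

The lottery's expected utility is 0.39·u(2000) + 0.61·u(0) = 0.39·2000^α (since u(0) = 0 for α > 0).
Equating: 1279^α = 0.39·2000^α, i.e. 0.6395^α = 0.39.
Take logs: α = ln 0.39 / ln(1279/2000) ≈ 2.10618.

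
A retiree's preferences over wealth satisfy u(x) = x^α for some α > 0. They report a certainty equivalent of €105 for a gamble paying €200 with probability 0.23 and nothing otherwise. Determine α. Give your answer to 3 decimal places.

α ≈ 2.281

The lottery's expected utility is 0.23·u(200) + 0.77·u(0) = 0.23·200^α (since u(0) = 0 for α > 0).
Equating: 105^α = 0.23·200^α, i.e. 0.5250^α = 0.23.
α = ln(0.23) / ln(105/200) = -1.469676/-0.644357 ≈ 2.281.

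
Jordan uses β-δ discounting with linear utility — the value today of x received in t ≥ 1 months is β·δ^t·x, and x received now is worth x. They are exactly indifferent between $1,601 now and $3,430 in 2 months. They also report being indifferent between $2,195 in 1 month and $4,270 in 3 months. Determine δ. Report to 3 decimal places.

From the later pair, β·δ^1·2195 = β·δ^3·4270; dividing through, δ^2 = 2195/4270 = 0.51405, so δ = 0.71697.

δ ≈ 0.717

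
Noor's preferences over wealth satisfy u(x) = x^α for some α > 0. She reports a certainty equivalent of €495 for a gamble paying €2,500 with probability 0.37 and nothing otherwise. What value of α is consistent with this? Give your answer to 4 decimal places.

EU(lottery) = 0.37·2500^α + 0.63·0 = 0.37·2500^α.
Setting u(495) equal to that: 495^α = 0.37·2500^α ⇒ (495/2500)^α = 0.37.
α = ln(0.37) / ln(495/2500) = -0.9942523/-1.6194882 ≈ 0.6139.

α ≈ 0.6139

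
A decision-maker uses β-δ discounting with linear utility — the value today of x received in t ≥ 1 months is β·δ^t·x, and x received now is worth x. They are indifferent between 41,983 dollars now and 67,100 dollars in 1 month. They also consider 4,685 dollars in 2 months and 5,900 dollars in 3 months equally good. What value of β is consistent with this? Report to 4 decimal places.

β ≈ 0.7879

The second indifference involves only future payoffs, so β cancels: β·δ^2·4685 = β·δ^3·5900, giving δ = 4685/5900 = 0.79407.
Substituting δ into 41983 = β·δ·67100: β = 41983/(53281.949) ≈ 0.7879.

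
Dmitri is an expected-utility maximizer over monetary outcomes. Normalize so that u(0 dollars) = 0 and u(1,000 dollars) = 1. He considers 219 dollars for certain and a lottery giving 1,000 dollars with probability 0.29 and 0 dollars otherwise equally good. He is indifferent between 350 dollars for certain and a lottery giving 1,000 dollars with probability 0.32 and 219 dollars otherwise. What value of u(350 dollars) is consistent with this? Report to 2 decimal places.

0.52

The first gamble pins u(219 dollars): it must equal 0.29·1 + 0.71·0 = 0.29.
The second indifference gives u(350 dollars) = 0.32·u(1,000 dollars) + 0.68·u(219 dollars) = 0.32·1.00 + 0.68·0.29 = 0.5172.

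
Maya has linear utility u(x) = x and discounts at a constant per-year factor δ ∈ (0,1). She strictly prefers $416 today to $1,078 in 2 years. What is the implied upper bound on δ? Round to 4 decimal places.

δ < 0.6212

The preference means 416 > δ^2·1078.
So δ^2 < 416/1078 = 0.38590; taking the square root of both positive sides preserves the inequality.
δ < (416/1078)^(1/2) ≈ 0.6212.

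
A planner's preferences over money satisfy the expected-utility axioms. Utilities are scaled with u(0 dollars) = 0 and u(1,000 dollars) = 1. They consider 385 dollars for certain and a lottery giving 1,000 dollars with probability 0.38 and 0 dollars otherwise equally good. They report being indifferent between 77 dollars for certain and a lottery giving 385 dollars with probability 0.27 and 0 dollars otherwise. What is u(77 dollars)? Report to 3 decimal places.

0.103

First, u(385 dollars) = 0.38·u(1,000 dollars) + 0.62·u(0 dollars) = 0.38.
Chaining: u(77 dollars) = 0.27·0.38 + 0.73·0.00 = 0.1026.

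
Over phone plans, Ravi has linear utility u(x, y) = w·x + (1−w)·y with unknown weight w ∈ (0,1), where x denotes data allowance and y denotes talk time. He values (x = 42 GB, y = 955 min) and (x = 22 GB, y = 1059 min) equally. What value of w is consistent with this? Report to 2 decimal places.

w = 0.84

Equating utilities: w·42 + (1−w)·955 = w·22 + (1−w)·1059.
w·(42−22) = (1−w)·(1059−955), i.e. w·20 = (1−w)·104.
Hence w = 104/(20+104) = 104/124 = 0.84.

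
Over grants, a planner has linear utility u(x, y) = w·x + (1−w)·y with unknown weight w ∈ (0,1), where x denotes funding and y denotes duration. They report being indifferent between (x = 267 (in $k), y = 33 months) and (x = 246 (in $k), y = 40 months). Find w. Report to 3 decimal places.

Equating utilities: w·267 + (1−w)·33 = w·246 + (1−w)·40.
w·(267−246) = (1−w)·(40−33), i.e. w·21 = (1−w)·7.
The marginal rate of substitution is 7/21, so w = 7/(21+7) = 0.250.

w = 0.250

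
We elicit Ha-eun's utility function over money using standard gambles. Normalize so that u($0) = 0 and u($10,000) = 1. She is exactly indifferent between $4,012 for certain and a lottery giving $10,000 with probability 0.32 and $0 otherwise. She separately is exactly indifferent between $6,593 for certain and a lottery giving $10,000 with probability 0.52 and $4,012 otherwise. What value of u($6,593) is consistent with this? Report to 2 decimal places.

The first gamble pins u($4,012): it must equal 0.32·1 + 0.68·0 = 0.32.
Chaining: u($6,593) = 0.52·1.00 + 0.48·0.32 = 0.6736.

0.67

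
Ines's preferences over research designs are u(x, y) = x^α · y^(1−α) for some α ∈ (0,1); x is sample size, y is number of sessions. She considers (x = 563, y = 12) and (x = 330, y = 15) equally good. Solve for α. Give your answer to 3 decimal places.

α ≈ 0.295

The Cobb–Douglas utilities coincide, so 563^α·12^(1−α) = 330^α·15^(1−α).
(563/330)^α = (15/12)^(1−α); take logs: α·ln(563/330) = (1−α)·ln(15/12), i.e. α·0.534187 = (1−α)·0.223144.
With A = 0.534187 and B = 0.223144: α·A = (1−α)·B, so α = B/(A+B) = 0.223144/0.757331 ≈ 0.295.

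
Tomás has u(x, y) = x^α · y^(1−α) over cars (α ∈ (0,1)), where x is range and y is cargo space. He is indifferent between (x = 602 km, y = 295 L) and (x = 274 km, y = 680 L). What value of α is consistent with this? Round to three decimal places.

α ≈ 0.515

Set the two utilities equal: 602^α·295^(1−α) = 274^α·680^(1−α).
Taking logs: α·ln 602 + (1−α)·ln 295 = α·ln 274 + (1−α)·ln 680, i.e. α·0.787129 = (1−α)·0.835117.
Thus α·(1.622246) = 0.835117, so α = 0.835117/1.622246 ≈ 0.515.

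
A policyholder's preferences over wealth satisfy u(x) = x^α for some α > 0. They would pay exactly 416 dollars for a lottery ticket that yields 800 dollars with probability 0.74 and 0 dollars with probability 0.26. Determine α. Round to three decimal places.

α ≈ 0.460

EU(lottery) = 0.74·800^α + 0.26·0 = 0.74·800^α.
Indifference: 416^α = 0.74·800^α, so (416/800)^α = 0.74.
α = ln(0.74) / ln(416/800) = -0.301105/-0.653926 ≈ 0.460.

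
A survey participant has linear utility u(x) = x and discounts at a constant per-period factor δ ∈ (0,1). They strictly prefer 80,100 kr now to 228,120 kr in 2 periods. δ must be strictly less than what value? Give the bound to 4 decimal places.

δ < 0.5926

Comparing present values: 80100 > δ^2·228120.
Hence δ^2 < 80100/228120 = 0.35113, and x ↦ x^(1/2) is increasing on (0,∞).
δ < (80100/228120)^(1/2) ≈ 0.5926.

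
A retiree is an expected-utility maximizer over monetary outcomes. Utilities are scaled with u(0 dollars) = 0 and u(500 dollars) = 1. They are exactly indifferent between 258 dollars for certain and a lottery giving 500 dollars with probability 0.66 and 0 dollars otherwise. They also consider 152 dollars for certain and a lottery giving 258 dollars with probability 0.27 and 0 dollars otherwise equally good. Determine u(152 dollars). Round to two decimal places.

0.18

The first gamble pins u(258 dollars): it must equal 0.66·1 + 0.34·0 = 0.66.
Chaining: u(152 dollars) = 0.27·0.66 + 0.73·0.00 = 0.1782.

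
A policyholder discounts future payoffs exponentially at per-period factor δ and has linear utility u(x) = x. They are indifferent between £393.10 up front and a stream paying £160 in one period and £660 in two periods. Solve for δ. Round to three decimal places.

δ ≈ 0.660

Equating present values: 393.10 = 160δ + 660δ².
So 660δ² + 160δ − 393.10 = 0.
δ = (−160 + √(160² + 4·660·393.10)) / (2·660) = (−160 + √1063384.00) / 1320 ≈ 0.660.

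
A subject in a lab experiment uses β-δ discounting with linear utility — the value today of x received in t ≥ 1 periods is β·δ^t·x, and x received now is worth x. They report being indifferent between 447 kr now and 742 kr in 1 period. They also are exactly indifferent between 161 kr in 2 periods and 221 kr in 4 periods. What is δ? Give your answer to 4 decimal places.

Both payoffs in the second observation are in the future, so β drops out: δ^2·161 = δ^4·221 ⇒ δ^2 = 161/221 = 0.72851, so δ = 0.85353.

δ ≈ 0.8535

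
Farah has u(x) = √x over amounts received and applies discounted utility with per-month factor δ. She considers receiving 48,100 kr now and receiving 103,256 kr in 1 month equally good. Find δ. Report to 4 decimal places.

Indifference means u(48100) = δ · u(103256), so δ = u(48100)/u(103256).
With u(x) = √x: δ = √48100/√103256 = √(48100/103256) = 0.68252.

δ ≈ 0.6825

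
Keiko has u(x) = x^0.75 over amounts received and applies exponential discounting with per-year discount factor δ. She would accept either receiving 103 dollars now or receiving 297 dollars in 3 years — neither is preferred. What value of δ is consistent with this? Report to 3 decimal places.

Equating discounted utilities: u(103) = δ^3·u(297) ⇒ δ^3 = u(103)/u(297).
With u(x) = x^0.75: δ^3 = 103^0.75/297^0.75 = (103/297)^0.75 = 0.45192.
Taking the cube root: δ = 0.45192^(1/3) ≈ 0.767.

δ ≈ 0.767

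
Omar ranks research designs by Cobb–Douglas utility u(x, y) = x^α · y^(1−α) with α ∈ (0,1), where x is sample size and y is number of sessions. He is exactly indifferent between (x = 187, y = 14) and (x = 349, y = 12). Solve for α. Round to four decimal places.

The Cobb–Douglas utilities coincide, so 187^α·14^(1−α) = 349^α·12^(1−α).
Rearrange to (187/349)^α = (12/14)^(1−α) and take logs: α·-0.6239633 = (1−α)·-0.1541507.
With A = -0.6239633 and B = -0.1541507: α·A = (1−α)·B, so α = B/(A+B) = -0.1541507/-0.7781140 ≈ 0.1981.

α ≈ 0.1981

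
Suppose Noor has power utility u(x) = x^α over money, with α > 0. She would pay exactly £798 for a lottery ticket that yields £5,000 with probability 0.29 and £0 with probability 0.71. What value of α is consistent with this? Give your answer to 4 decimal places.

Since u(0) = 0, the lottery's EU is 0.29·5000^α.
Equating: 798^α = 0.29·5000^α, i.e. 0.1596^α = 0.29.
Take logs: α = ln 0.29 / ln(798/5000) ≈ 0.674560.

α ≈ 0.6746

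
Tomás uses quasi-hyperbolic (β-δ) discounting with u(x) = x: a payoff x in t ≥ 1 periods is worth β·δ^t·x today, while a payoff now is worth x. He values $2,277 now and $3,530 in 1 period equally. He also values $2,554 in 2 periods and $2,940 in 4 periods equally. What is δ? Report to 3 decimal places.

δ ≈ 0.932

The second indifference involves only future payoffs, so β cancels: β·δ^2·2554 = β·δ^4·2940, giving δ^2 = 2554/2940 = 0.86871, so δ = 0.93204.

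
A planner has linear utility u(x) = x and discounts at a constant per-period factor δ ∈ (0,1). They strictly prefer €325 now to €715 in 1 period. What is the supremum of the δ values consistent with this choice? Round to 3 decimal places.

δ < 0.455

Under u(x) = x this choice says 325 > δ·715.
Dividing through by 715 gives δ < 0.45455.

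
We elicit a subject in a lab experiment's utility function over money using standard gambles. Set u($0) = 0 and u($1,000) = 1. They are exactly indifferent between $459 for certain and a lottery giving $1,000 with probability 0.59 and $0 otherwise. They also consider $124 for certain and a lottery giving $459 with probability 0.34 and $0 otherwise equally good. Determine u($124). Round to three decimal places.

0.201

First, u($459) = 0.59·u($1,000) + 0.41·u($0) = 0.59.
Chaining: u($124) = 0.34·0.59 + 0.66·0.00 = 0.2006.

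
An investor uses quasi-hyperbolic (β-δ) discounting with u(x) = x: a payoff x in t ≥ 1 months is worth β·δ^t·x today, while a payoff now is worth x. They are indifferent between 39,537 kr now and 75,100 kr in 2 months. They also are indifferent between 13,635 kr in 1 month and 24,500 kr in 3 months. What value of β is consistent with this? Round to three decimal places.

β ≈ 0.946

The second indifference involves only future payoffs, so β cancels: β·δ^1·13635 = β·δ^3·24500, giving δ^2 = 13635/24500 = 0.55653, so δ = 0.74601.
Now use the now-vs-future pair: 39537 = β·δ^2·75100 gives β = 39537/(0.55653·75100) ≈ 0.946.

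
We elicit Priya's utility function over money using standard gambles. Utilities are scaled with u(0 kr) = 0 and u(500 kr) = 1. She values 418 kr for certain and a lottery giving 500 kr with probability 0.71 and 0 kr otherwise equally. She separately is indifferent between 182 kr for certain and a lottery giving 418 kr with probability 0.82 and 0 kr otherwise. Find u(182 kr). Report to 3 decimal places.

The first gamble pins u(418 kr): it must equal 0.71·1 + 0.29·0 = 0.71.
Then u(182 kr) = 0.82·u(418 kr) + 0.18·u(0 kr) = 0.82·0.71 + 0.18·0.00 = 0.5822.

0.582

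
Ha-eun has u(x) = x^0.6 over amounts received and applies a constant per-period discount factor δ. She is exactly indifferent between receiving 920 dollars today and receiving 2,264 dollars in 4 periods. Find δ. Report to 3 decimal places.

The payoff in 4 periods is discounted by δ^4, so u(920) = δ^4·u(2264) and δ^4 = u(920)/u(2264).
With u(x) = x^0.6: δ^4 = 920^0.6/2264^0.6 = (920/2264)^0.6 = 0.58257.
Taking the 4th root: δ = 0.58257^(1/4) ≈ 0.874.

δ ≈ 0.874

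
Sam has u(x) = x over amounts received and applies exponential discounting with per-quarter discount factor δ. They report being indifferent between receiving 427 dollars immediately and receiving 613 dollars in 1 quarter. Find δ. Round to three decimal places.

Indifference means u(427) = δ · u(613), so δ = u(427)/u(613).
With u(x) = x: δ = 427/613 = 0.69657.

δ ≈ 0.697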